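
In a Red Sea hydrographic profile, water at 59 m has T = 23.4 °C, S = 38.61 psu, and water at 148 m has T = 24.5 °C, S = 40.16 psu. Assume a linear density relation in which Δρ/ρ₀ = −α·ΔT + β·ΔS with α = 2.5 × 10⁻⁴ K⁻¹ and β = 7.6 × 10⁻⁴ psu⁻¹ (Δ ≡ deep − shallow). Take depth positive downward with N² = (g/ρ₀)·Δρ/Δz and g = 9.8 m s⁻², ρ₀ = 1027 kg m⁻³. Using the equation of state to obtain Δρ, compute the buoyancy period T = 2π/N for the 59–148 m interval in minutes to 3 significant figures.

ΔT = +1.1 K, ΔS = +1.55 psu (deep − shallow).
Δρ/ρ₀ = −αΔT + βΔS = -2.75 × 10⁻⁴ + 1.178 × 10⁻³ = 9.03 × 10⁻⁴, so Δρ ≈ 0.9274 kg m⁻³.
N² = (g/ρ₀)·Δρ/Δz = g·(Δρ/ρ₀)/Δz = 9.8 × 9.03 × 10⁻⁴ / 89 = 9.9431 × 10⁻⁵ s⁻².
N = √(9.9431 × 10⁻⁵) = 9.9715 × 10⁻³ rad s⁻¹ → T = 2π/N = 630.11 s = 10.502 min ≈ 10.5 min.

10.5 min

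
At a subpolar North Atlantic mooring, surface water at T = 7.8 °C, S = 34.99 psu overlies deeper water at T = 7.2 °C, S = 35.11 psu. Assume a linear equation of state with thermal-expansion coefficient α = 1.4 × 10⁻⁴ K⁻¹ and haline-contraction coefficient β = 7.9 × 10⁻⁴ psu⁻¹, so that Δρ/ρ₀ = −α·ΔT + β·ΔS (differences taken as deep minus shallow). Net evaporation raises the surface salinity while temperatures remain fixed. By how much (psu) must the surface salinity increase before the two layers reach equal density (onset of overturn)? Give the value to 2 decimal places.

Neutral buoyancy requires −α(T_deep − T_surf) + β(S_deep − S_surf′) = 0.
S_surf′ = S_deep − (α/β)·ΔT = 35.11 − (1.4 × 10⁻⁴/7.9 × 10⁻⁴)·(-0.6) = 35.2163 psu.
Increase required: 35.2163 − 34.99 = 0.2263 psu.

0.23 psu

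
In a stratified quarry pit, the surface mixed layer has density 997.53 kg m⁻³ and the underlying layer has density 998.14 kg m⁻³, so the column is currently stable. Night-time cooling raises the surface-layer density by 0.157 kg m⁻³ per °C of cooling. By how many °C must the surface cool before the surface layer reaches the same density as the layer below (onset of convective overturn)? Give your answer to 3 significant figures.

Density deficit of the surface layer: 998.14 − 997.53 = 0.61 kg m⁻³.
Required change = 0.61 / 0.157 = 3.89 °C.

3.89 °C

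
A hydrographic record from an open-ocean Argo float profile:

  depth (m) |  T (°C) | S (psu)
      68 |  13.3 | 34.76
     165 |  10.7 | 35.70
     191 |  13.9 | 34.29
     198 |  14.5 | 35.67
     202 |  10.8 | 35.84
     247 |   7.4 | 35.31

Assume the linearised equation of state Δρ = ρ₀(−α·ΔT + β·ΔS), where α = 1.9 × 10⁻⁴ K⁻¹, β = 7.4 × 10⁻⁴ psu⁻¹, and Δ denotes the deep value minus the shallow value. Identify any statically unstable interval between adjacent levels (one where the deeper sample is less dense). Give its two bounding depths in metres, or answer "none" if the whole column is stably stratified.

Evaluate Δρ/ρ₀ = −αΔT + βΔS across each adjacent pair:
  68–165 m: −αΔT+βΔS = −(1.9 × 10⁻⁴)(-2.6)+(7.4 × 10⁻⁴)(+0.94) = 1.2 × 10⁻³ → stable
  165–191 m: −αΔT+βΔS = −(1.9 × 10⁻⁴)(+3.2)+(7.4 × 10⁻⁴)(-1.41) = -1.7 × 10⁻³ → UNSTABLE
  191–198 m: −αΔT+βΔS = −(1.9 × 10⁻⁴)(+0.6)+(7.4 × 10⁻⁴)(+1.38) = 9.1 × 10⁻⁴ → stable
  198–202 m: −αΔT+βΔS = −(1.9 × 10⁻⁴)(-3.7)+(7.4 × 10⁻⁴)(+0.17) = 8.3 × 10⁻⁴ → stable
  202–247 m: −αΔT+βΔS = −(1.9 × 10⁻⁴)(-3.4)+(7.4 × 10⁻⁴)(-0.53) = 2.5 × 10⁻⁴ → stable
The 165–191 m interval has Δρ < 0: lighter water underlies denser water.

165–191 m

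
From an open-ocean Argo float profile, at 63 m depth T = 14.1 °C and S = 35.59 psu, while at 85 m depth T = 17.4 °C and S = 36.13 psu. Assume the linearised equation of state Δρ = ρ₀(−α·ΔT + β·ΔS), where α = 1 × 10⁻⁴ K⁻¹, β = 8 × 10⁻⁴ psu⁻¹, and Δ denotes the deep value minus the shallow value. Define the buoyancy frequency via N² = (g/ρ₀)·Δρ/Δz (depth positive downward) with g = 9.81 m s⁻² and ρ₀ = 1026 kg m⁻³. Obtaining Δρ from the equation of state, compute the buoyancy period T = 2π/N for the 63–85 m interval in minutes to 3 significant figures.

ΔT = +3.3 K, ΔS = +0.54 psu (deep − shallow).
Δρ/ρ₀ = −αΔT + βΔS = -3.30 × 10⁻⁴ + 4.32 × 10⁻⁴ = 1.02 × 10⁻⁴, so Δρ ≈ 0.1047 kg m⁻³.
N² = (g/ρ₀)·Δρ/Δz = g·(Δρ/ρ₀)/Δz = 9.81 × 1.02 × 10⁻⁴ / 22 = 4.5483 × 10⁻⁵ s⁻².
N = √(4.5483 × 10⁻⁵) = 6.7441 × 10⁻³ rad s⁻¹ → T = 2π/N = 931.66 s = 15.528 min ≈ 15.5 min.

15.5 min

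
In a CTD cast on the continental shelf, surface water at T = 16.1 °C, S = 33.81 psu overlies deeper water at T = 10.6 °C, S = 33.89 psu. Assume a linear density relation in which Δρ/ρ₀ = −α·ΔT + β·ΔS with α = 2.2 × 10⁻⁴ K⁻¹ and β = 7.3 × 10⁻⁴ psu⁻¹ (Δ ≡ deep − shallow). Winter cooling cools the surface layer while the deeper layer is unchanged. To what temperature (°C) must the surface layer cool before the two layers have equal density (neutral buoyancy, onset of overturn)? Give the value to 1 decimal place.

Neutral buoyancy requires Δρ = 0, i.e. −α(T_deep − T_surf′) + β(S_deep − S_surf) = 0.
T_surf′ = T_deep − (β/α)·ΔS = 10.6 − (7.3 × 10⁻⁴/2.2 × 10⁻⁴)·(+0.08) = 10.335 °C.
Cooling required: 16.1 − (10.335) = 5.765 °C.

10.3 °C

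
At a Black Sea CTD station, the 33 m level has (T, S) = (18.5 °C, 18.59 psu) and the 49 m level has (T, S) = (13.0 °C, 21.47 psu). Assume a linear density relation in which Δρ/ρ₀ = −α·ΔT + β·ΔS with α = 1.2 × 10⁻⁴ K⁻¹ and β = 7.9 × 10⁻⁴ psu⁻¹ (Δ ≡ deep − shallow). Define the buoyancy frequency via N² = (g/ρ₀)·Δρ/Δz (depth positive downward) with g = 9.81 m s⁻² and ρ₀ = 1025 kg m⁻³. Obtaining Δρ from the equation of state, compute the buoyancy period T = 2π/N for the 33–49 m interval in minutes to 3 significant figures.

2.47 min

ΔT = -5.5 K, ΔS = +2.88 psu (deep − shallow).
Δρ/ρ₀ = −αΔT + βΔS = 6.60 × 10⁻⁴ + 2.2752 × 10⁻³ = 2.9352 × 10⁻³, so Δρ ≈ 3.009 kg m⁻³.
N² = (g/ρ₀)·Δρ/Δz = g·(Δρ/ρ₀)/Δz = 9.81 × 2.9352 × 10⁻³ / 16 = 1.7996 × 10⁻³ s⁻².
N = √(1.7996 × 10⁻³) = 0.042422 rad s⁻¹ → T = 2π/N = 148.11 s = 2.4685 min ≈ 2.47 min.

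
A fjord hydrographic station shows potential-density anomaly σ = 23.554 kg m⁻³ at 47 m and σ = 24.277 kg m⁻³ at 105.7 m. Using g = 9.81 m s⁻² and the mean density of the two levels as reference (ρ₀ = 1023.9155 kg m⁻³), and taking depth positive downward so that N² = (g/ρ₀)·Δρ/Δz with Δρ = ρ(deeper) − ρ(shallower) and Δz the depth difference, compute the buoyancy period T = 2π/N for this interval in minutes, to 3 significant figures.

Δρ = 1024.277 − 1023.554 = 0.723 kg m⁻³ over Δz = 105.7 − 47 = 58.7 m.
N² = (9.81/1023.9155) × (0.723/58.7) = 1.1801 × 10⁻⁴ s⁻².
N = √(1.1801 × 10⁻⁴) = 0.010863 rad s⁻¹, so T = 2π/N = 578.40 s = 9.6400 min ≈ 9.64 min.

9.64 min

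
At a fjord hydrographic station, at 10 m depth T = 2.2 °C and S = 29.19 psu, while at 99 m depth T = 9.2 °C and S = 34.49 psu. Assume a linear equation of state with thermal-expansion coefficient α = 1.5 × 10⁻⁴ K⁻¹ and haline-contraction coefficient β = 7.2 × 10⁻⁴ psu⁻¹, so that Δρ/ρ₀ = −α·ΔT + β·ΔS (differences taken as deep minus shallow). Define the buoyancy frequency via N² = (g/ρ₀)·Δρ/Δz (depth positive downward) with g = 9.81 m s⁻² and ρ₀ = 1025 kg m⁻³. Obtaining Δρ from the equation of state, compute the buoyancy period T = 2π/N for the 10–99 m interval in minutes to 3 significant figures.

ΔT = +7.0 K, ΔS = +5.30 psu (deep − shallow).
Δρ/ρ₀ = −αΔT + βΔS = -1.05 × 10⁻³ + 3.816 × 10⁻³ = 2.766 × 10⁻³, so Δρ ≈ 2.835 kg m⁻³.
N² = (g/ρ₀)·Δρ/Δz = g·(Δρ/ρ₀)/Δz = 9.81 × 2.766 × 10⁻³ / 89 = 3.0488 × 10⁻⁴ s⁻².
N = √(3.0488 × 10⁻⁴) = 0.017461 rad s⁻¹ → T = 2π/N = 359.84 s = 5.9973 min ≈ 6.00 min.

6.00 min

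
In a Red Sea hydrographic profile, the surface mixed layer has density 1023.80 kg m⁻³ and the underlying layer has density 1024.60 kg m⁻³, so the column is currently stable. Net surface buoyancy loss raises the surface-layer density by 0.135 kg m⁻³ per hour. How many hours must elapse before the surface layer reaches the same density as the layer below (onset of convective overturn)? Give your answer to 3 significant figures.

5.93 hours

Density deficit of the surface layer: 1024.60 − 1023.80 = 0.8 kg m⁻³.
Required change = 0.8 / 0.135 = 5.93 hours.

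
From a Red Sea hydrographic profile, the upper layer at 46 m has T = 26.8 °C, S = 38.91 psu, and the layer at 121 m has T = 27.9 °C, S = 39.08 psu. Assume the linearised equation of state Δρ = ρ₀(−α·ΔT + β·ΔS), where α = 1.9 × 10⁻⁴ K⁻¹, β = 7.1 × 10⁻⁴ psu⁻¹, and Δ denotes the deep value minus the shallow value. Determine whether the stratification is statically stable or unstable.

ΔT = 27.9 − 26.8 = +1.1 K and ΔS = 39.08 − 38.91 = +0.17 psu (deep − shallow).
−αΔT = -2.09 × 10⁻⁴; βΔS = 1.207 × 10⁻⁴; sum Δρ/ρ₀ = -8.83 × 10⁻⁵.
Δρ/ρ₀ < 0, so Δρ < 0: deeper water is lighter → statically unstable; the column would overturn.

unstable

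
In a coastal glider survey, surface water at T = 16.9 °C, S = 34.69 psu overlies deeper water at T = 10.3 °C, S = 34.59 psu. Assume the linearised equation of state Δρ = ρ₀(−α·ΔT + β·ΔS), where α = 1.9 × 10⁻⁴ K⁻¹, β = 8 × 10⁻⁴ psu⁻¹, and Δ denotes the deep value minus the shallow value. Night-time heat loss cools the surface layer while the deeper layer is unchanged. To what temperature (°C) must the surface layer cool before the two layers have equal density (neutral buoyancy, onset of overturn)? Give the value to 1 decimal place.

Neutral buoyancy requires Δρ = 0, i.e. −α(T_deep − T_surf′) + β(S_deep − S_surf) = 0.
T_surf′ = T_deep − (β/α)·ΔS = 10.3 − (8 × 10⁻⁴/1.9 × 10⁻⁴)·(-0.10) = 10.721 °C.
Cooling required: 16.9 − (10.721) = 6.179 °C.

10.7 °C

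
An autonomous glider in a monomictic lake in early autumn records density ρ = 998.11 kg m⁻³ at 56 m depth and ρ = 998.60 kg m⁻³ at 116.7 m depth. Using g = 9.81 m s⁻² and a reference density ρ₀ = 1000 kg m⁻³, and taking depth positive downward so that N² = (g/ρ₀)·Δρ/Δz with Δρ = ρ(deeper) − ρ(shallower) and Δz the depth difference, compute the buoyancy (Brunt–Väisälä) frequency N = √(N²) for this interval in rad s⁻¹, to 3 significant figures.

8.90 × 10⁻³ rad s⁻¹

Δρ = 998.60 − 998.11 = 0.49 kg m⁻³ over Δz = 116.7 − 56 = 60.7 m.
N² = (9.81/1000) × (0.49/60.7) = 7.9191 × 10⁻⁵ s⁻².
N = √(7.9191 × 10⁻⁵) = 8.8989 × 10⁻³ rad s⁻¹ ≈ 8.90 × 10⁻³ rad s⁻¹.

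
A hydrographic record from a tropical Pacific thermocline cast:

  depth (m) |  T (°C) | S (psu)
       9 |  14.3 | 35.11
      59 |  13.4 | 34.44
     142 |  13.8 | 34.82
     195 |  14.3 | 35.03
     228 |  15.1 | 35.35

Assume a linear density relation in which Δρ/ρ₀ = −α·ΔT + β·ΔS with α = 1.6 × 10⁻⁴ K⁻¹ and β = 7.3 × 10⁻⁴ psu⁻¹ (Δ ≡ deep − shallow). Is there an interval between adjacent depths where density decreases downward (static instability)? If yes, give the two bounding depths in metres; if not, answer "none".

9–59 m

Evaluate Δρ/ρ₀ = −αΔT + βΔS across each adjacent pair:
  9–59 m: −αΔT+βΔS = −(1.6 × 10⁻⁴)(-0.9)+(7.3 × 10⁻⁴)(-0.67) = -3.5 × 10⁻⁴ → UNSTABLE
  59–142 m: −αΔT+βΔS = −(1.6 × 10⁻⁴)(+0.4)+(7.3 × 10⁻⁴)(+0.38) = 2.1 × 10⁻⁴ → stable
  142–195 m: −αΔT+βΔS = −(1.6 × 10⁻⁴)(+0.5)+(7.3 × 10⁻⁴)(+0.21) = 7.3 × 10⁻⁵ → stable
  195–228 m: −αΔT+βΔS = −(1.6 × 10⁻⁴)(+0.8)+(7.3 × 10⁻⁴)(+0.32) = 1.1 × 10⁻⁴ → stable
The 9–59 m interval has Δρ < 0: lighter water underlies denser water.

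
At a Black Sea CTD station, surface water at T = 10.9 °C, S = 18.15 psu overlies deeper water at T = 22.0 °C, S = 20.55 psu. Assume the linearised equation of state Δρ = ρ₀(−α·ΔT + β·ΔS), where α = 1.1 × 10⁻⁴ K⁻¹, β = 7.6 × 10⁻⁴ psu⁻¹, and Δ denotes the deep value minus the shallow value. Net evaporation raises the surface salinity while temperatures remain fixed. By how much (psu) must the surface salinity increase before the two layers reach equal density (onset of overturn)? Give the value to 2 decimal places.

Neutral buoyancy requires −α(T_deep − T_surf) + β(S_deep − S_surf′) = 0.
S_surf′ = S_deep − (α/β)·ΔT = 20.55 − (1.1 × 10⁻⁴/7.6 × 10⁻⁴)·(+11.1) = 18.9434 psu.
Increase required: 18.9434 − 18.15 = 0.7934 psu.

0.79 psu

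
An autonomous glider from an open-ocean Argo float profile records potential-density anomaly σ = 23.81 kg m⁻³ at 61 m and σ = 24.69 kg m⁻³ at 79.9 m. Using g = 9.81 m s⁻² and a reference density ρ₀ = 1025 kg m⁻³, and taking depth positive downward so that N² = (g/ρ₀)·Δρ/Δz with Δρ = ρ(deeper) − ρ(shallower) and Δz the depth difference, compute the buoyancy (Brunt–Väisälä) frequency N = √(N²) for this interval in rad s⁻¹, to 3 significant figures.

Δρ = 1024.69 − 1023.81 = 0.88 kg m⁻³ over Δz = 79.9 − 61 = 18.9 m.
N² = (9.81/1025) × (0.88/18.9) = 4.4562 × 10⁻⁴ s⁻².
N = √(4.4562 × 10⁻⁴) = 0.021110 rad s⁻¹ ≈ 0.0211 rad s⁻¹.

0.0211 rad s⁻¹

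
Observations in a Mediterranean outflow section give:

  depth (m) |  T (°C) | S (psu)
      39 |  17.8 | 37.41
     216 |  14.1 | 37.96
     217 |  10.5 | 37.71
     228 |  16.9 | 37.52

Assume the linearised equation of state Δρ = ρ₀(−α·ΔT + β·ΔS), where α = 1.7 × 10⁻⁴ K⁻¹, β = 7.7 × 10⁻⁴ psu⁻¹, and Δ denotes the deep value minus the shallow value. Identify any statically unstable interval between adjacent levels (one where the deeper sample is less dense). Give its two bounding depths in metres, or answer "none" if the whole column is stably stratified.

217–228 m

Evaluate Δρ/ρ₀ = −αΔT + βΔS across each adjacent pair:
  39–216 m: −αΔT+βΔS = −(1.7 × 10⁻⁴)(-3.7)+(7.7 × 10⁻⁴)(+0.55) = 1.1 × 10⁻³ → stable
  216–217 m: −αΔT+βΔS = −(1.7 × 10⁻⁴)(-3.6)+(7.7 × 10⁻⁴)(-0.25) = 4.2 × 10⁻⁴ → stable
  217–228 m: −αΔT+βΔS = −(1.7 × 10⁻⁴)(+6.4)+(7.7 × 10⁻⁴)(-0.19) = -1.2 × 10⁻³ → UNSTABLE
The 217–228 m interval has Δρ < 0: lighter water underlies denser water.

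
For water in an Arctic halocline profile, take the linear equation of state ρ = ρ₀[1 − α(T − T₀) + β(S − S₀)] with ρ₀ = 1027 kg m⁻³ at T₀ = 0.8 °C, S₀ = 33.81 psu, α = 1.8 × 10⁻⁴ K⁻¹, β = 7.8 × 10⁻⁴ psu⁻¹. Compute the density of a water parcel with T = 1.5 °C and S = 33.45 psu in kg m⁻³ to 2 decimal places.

1026.58 kg m⁻³

T − T₀ = +0.7 K, S − S₀ = -0.36 psu.
Bracket = 1 − α·(+0.7) + β·(-0.36) = 1 + (-4.068 × 10⁻⁴) = 0.9995932.
ρ = 1027 × 0.9995932 = 1026.58 kg m⁻³.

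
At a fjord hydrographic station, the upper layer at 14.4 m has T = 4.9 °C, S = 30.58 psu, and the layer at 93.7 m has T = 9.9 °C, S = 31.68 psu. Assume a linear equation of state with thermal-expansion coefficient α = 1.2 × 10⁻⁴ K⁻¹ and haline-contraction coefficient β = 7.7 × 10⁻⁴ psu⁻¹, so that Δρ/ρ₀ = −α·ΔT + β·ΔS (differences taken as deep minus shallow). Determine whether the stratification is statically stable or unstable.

stable

ΔT = 9.9 − 4.9 = +5.0 K and ΔS = 31.68 − 30.58 = +1.10 psu (deep − shallow).
−αΔT = -6.00 × 10⁻⁴; βΔS = 8.47 × 10⁻⁴; sum Δρ/ρ₀ = 2.47 × 10⁻⁴.
Δρ/ρ₀ > 0, so Δρ > 0: deeper water is denser → statically stable.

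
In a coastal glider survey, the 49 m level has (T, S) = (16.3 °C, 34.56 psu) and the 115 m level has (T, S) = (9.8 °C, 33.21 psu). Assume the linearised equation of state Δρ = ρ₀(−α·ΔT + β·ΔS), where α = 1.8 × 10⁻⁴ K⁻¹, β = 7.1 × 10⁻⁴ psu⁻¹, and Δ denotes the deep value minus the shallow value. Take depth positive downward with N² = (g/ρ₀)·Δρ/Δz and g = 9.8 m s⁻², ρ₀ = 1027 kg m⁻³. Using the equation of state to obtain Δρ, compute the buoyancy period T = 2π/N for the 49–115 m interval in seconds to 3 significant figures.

1.12 × 10³ s

ΔT = -6.5 K, ΔS = -1.35 psu (deep − shallow).
Δρ/ρ₀ = −αΔT + βΔS = 1.17 × 10⁻³ − 9.585 × 10⁻⁴ = 2.115 × 10⁻⁴, so Δρ ≈ 0.2172 kg m⁻³.
N² = (g/ρ₀)·Δρ/Δz = g·(Δρ/ρ₀)/Δz = 9.8 × 2.115 × 10⁻⁴ / 66 = 3.1405 × 10⁻⁵ s⁻².
N = √(3.1405 × 10⁻⁵) = 5.6040 × 10⁻³ rad s⁻¹ → T = 2π/N = 1.1212 × 10³ s ≈ 1.12 × 10³ s.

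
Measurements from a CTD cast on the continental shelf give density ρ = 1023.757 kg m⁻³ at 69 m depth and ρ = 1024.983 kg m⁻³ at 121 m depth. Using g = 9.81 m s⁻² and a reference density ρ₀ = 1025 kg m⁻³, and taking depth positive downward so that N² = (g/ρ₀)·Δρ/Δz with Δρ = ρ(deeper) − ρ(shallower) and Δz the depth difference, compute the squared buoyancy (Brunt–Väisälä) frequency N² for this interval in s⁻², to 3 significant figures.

2.26 × 10⁻⁴ s⁻²

Δρ = 1024.983 − 1023.757 = 1.226 kg m⁻³ over Δz = 121 − 69 = 52 m.
N² = (9.81/1025) × (1.226/52) = 2.2565 × 10⁻⁴ s⁻² ≈ 2.26 × 10⁻⁴ s⁻².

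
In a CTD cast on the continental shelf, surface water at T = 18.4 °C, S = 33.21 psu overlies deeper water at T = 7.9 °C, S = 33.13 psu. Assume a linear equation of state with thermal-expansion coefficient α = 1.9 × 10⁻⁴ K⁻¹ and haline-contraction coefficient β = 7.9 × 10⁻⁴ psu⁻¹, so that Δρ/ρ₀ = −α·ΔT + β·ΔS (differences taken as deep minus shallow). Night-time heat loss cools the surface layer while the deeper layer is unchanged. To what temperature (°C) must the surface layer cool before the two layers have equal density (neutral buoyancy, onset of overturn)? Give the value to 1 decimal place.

Neutral buoyancy requires Δρ = 0, i.e. −α(T_deep − T_surf′) + β(S_deep − S_surf) = 0.
T_surf′ = T_deep − (β/α)·ΔS = 7.9 − (7.9 × 10⁻⁴/1.9 × 10⁻⁴)·(-0.08) = 8.233 °C.
Cooling required: 18.4 − (8.233) = 10.167 °C.

8.2 °C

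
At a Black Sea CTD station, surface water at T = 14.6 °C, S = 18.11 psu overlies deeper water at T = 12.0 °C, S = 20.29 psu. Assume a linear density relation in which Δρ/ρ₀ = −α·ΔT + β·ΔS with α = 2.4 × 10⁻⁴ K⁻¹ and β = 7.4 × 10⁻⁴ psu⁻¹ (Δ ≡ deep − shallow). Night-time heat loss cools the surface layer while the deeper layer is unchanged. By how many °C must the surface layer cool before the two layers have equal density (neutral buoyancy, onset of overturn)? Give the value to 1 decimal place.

9.3 °C

Neutral buoyancy requires Δρ = 0, i.e. −α(T_deep − T_surf′) + β(S_deep − S_surf) = 0.
T_surf′ = T_deep − (β/α)·ΔS = 12.0 − (7.4 × 10⁻⁴/2.4 × 10⁻⁴)·(+2.18) = 5.278 °C.
Cooling required: 14.6 − (5.278) = 9.322 °C.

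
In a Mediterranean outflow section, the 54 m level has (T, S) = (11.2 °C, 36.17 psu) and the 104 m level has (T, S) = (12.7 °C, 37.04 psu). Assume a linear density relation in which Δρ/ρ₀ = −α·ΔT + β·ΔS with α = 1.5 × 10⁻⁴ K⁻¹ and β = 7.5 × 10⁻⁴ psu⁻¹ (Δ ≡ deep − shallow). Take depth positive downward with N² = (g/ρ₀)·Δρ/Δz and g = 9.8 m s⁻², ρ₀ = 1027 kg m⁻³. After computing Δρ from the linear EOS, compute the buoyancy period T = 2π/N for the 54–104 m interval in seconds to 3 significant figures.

ΔT = +1.5 K, ΔS = +0.87 psu (deep − shallow).
Δρ/ρ₀ = −αΔT + βΔS = -2.25 × 10⁻⁴ + 6.525 × 10⁻⁴ = 4.275 × 10⁻⁴, so Δρ ≈ 0.4390 kg m⁻³.
N² = (g/ρ₀)·Δρ/Δz = g·(Δρ/ρ₀)/Δz = 9.8 × 4.275 × 10⁻⁴ / 50 = 8.3790 × 10⁻⁵ s⁻².
N = √(8.3790 × 10⁻⁵) = 9.1537 × 10⁻³ rad s⁻¹ → T = 2π/N = 686.41 s ≈ 686 s.

686 s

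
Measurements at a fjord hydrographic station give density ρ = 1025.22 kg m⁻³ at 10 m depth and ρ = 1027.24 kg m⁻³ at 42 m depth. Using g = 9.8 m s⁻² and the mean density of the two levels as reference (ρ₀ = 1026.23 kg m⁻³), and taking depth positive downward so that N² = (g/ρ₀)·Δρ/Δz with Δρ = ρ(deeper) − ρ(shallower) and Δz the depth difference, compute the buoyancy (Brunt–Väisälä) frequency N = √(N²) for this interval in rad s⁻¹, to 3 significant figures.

Δρ = 1027.24 − 1025.22 = 2.02 kg m⁻³ over Δz = 42 − 10 = 32 m.
N² = (9.8/1026.23) × (2.02/32) = 6.0281 × 10⁻⁴ s⁻².
N = √(6.0281 × 10⁻⁴) = 0.024552 rad s⁻¹ ≈ 0.0246 rad s⁻¹.
A positive N² confirms static stability across the interval.

0.0246 rad s⁻¹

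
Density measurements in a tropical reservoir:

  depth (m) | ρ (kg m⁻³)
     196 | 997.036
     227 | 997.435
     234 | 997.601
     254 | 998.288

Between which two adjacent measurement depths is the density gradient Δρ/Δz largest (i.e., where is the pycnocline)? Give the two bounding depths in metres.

234–254 m

Compute the density gradient over each adjacent pair:
  196–227 m: Δρ/Δz = 0.399/31 = 0.013 kg m⁻⁴
  227–234 m: Δρ/Δz = 0.166/7 = 0.024 kg m⁻⁴
  234–254 m: Δρ/Δz = 0.687/20 = 0.034 kg m⁻⁴
The largest gradient is in the 234–254 m interval — the pycnocline.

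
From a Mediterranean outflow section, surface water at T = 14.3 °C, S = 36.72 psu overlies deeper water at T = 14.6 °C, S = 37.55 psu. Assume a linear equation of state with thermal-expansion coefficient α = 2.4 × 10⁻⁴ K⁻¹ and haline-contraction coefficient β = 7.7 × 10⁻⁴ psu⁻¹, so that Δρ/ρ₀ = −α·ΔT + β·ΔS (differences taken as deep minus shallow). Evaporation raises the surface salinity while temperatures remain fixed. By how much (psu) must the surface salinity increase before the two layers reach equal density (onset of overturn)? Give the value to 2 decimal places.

Neutral buoyancy requires −α(T_deep − T_surf) + β(S_deep − S_surf′) = 0.
S_surf′ = S_deep − (α/β)·ΔT = 37.55 − (2.4 × 10⁻⁴/7.7 × 10⁻⁴)·(+0.3) = 37.4565 psu.
Increase required: 37.4565 − 36.72 = 0.7365 psu.

0.74 psu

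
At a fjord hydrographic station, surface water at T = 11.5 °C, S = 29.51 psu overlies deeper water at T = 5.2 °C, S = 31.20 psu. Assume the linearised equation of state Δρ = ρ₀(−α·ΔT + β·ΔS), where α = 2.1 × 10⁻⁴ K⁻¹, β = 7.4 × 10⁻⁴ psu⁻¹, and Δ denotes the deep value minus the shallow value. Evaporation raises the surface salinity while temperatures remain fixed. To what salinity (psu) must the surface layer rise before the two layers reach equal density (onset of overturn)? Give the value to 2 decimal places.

32.99 psu

Neutral buoyancy requires −α(T_deep − T_surf) + β(S_deep − S_surf′) = 0.
S_surf′ = S_deep − (α/β)·ΔT = 31.20 − (2.1 × 10⁻⁴/7.4 × 10⁻⁴)·(-6.3) = 32.9878 psu.
Increase required: 32.9878 − 29.51 = 3.4778 psu.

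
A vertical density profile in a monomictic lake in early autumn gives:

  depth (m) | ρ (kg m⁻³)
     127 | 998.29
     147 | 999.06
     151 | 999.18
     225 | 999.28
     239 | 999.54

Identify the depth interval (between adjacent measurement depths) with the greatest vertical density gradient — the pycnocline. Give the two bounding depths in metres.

Compute the density gradient over each adjacent pair:
  127–147 m: Δρ/Δz = 0.77/20 = 0.038 kg m⁻⁴
  147–151 m: Δρ/Δz = 0.12/4 = 0.030 kg m⁻⁴
  151–225 m: Δρ/Δz = 0.10/74 = 1.4 × 10⁻³ kg m⁻⁴
  225–239 m: Δρ/Δz = 0.26/14 = 0.019 kg m⁻⁴
The largest gradient is in the 127–147 m interval — the pycnocline.

127–147 m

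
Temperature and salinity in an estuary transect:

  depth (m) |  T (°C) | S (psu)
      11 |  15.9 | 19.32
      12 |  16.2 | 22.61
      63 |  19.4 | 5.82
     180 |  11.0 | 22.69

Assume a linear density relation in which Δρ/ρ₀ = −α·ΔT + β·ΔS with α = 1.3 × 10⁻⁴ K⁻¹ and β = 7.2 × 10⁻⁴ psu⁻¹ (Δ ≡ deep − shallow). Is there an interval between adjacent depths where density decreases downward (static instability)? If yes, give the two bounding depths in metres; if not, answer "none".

Evaluate Δρ/ρ₀ = −αΔT + βΔS across each adjacent pair:
  11–12 m: −αΔT+βΔS = −(1.3 × 10⁻⁴)(+0.3)+(7.2 × 10⁻⁴)(+3.29) = 2.3 × 10⁻³ → stable
  12–63 m: −αΔT+βΔS = −(1.3 × 10⁻⁴)(+3.2)+(7.2 × 10⁻⁴)(-16.79) = -0.013 → UNSTABLE
  63–180 m: −αΔT+βΔS = −(1.3 × 10⁻⁴)(-8.4)+(7.2 × 10⁻⁴)(+16.87) = 0.013 → stable
The 12–63 m interval has Δρ < 0: lighter water underlies denser water.

12–63 m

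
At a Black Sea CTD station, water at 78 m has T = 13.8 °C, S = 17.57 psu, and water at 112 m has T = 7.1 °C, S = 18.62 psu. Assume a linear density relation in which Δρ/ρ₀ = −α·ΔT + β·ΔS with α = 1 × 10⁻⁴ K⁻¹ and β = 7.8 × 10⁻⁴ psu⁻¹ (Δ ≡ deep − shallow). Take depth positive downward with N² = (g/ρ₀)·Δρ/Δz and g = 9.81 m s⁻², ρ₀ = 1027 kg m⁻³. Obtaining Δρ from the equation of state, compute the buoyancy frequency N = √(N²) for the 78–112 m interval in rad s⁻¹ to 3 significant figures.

0.0207 rad s⁻¹

ΔT = -6.7 K, ΔS = +1.05 psu (deep − shallow).
Δρ/ρ₀ = −αΔT + βΔS = 6.70 × 10⁻⁴ + 8.19 × 10⁻⁴ = 1.489 × 10⁻³, so Δρ ≈ 1.529 kg m⁻³.
N² = (g/ρ₀)·Δρ/Δz = g·(Δρ/ρ₀)/Δz = 9.81 × 1.489 × 10⁻³ / 34 = 4.2962 × 10⁻⁴ s⁻².
N = √(4.2962 × 10⁻⁴) = 0.020727 rad s⁻¹ ≈ 0.0207 rad s⁻¹.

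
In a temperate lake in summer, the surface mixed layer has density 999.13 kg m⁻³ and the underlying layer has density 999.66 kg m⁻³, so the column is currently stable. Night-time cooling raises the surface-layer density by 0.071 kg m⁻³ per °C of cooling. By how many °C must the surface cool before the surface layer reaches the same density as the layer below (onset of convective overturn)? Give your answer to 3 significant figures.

Density deficit of the surface layer: 999.66 − 999.13 = 0.53 kg m⁻³.
Required change = 0.53 / 0.071 = 7.46 °C.

7.46 °C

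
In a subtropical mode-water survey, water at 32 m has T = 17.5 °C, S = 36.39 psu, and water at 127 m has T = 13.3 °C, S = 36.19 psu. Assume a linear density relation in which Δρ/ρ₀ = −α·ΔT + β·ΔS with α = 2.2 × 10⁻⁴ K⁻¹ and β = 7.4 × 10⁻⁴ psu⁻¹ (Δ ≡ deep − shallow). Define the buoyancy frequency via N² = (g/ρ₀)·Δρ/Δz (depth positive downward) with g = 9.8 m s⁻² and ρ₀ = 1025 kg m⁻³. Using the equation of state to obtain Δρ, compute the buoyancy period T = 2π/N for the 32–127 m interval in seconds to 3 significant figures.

702 s

ΔT = -4.2 K, ΔS = -0.20 psu (deep − shallow).
Δρ/ρ₀ = −αΔT + βΔS = 9.24 × 10⁻⁴ − 1.48 × 10⁻⁴ = 7.76 × 10⁻⁴, so Δρ ≈ 0.7954 kg m⁻³.
N² = (g/ρ₀)·Δρ/Δz = g·(Δρ/ρ₀)/Δz = 9.8 × 7.76 × 10⁻⁴ / 95 = 8.0051 × 10⁻⁵ s⁻².
N = √(8.0051 × 10⁻⁵) = 8.9471 × 10⁻³ rad s⁻¹ → T = 2π/N = 702.26 s ≈ 702 s.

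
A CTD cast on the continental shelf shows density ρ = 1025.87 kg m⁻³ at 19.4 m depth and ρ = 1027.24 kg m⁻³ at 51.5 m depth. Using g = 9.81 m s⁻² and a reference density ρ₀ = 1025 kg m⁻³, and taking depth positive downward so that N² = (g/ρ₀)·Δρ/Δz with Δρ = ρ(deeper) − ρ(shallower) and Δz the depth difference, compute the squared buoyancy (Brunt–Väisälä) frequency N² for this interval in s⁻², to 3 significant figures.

4.08 × 10⁻⁴ s⁻²

Δρ = 1027.24 − 1025.87 = 1.37 kg m⁻³ over Δz = 51.5 − 19.4 = 32.1 m.
N² = (9.81/1025) × (1.37/32.1) = 4.0847 × 10⁻⁴ s⁻² ≈ 4.08 × 10⁻⁴ s⁻².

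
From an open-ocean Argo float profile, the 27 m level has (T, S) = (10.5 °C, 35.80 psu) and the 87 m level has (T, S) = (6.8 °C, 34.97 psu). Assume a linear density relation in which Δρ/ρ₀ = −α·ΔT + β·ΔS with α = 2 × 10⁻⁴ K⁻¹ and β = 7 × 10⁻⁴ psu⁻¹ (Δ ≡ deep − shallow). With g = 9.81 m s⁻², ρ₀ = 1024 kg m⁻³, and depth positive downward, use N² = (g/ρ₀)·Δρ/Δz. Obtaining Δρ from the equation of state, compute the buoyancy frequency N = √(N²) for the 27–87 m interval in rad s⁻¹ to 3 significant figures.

ΔT = -3.7 K, ΔS = -0.83 psu (deep − shallow).
Δρ/ρ₀ = −αΔT + βΔS = 7.40 × 10⁻⁴ − 5.81 × 10⁻⁴ = 1.59 × 10⁻⁴, so Δρ ≈ 0.1628 kg m⁻³.
N² = (g/ρ₀)·Δρ/Δz = g·(Δρ/ρ₀)/Δz = 9.81 × 1.59 × 10⁻⁴ / 60 = 2.5997 × 10⁻⁵ s⁻².
N = √(2.5997 × 10⁻⁵) = 5.0987 × 10⁻³ rad s⁻¹ ≈ 5.10 × 10⁻³ rad s⁻¹.

5.10 × 10⁻³ rad s⁻¹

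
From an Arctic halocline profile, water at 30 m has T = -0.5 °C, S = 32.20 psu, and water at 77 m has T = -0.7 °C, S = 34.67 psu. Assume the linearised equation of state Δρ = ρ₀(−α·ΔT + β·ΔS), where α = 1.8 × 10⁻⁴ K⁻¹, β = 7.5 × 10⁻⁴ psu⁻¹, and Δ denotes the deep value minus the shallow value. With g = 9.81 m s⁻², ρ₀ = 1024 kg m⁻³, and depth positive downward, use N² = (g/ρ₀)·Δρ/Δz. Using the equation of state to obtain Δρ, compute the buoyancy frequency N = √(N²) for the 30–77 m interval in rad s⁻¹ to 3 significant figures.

ΔT = -0.2 K, ΔS = +2.47 psu (deep − shallow).
Δρ/ρ₀ = −αΔT + βΔS = 3.60 × 10⁻⁵ + 1.8525 × 10⁻³ = 1.8885 × 10⁻³, so Δρ ≈ 1.934 kg m⁻³.
N² = (g/ρ₀)·Δρ/Δz = g·(Δρ/ρ₀)/Δz = 9.81 × 1.8885 × 10⁻³ / 47 = 3.9417 × 10⁻⁴ s⁻².
N = √(3.9417 × 10⁻⁴) = 0.019854 rad s⁻¹ ≈ 0.0199 rad s⁻¹.

0.0199 rad s⁻¹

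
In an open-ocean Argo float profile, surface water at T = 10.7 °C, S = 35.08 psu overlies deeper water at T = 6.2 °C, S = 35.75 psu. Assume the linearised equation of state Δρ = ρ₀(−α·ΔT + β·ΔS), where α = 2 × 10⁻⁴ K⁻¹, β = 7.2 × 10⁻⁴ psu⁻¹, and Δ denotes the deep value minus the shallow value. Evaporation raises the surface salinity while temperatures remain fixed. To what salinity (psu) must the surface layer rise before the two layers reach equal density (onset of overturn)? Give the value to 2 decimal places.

Neutral buoyancy requires −α(T_deep − T_surf) + β(S_deep − S_surf′) = 0.
S_surf′ = S_deep − (α/β)·ΔT = 35.75 − (2 × 10⁻⁴/7.2 × 10⁻⁴)·(-4.5) = 37.0000 psu.
Increase required: 37.0000 − 35.08 = 1.9200 psu.

37.00 psu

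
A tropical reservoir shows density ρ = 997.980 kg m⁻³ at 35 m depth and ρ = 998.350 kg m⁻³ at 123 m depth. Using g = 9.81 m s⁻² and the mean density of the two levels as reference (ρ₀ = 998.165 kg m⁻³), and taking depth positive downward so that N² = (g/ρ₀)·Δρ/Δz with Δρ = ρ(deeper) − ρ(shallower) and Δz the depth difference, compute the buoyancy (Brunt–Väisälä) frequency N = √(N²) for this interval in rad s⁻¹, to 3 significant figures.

6.43 × 10⁻³ rad s⁻¹

Δρ = 998.350 − 997.980 = 0.370 kg m⁻³ over Δz = 123 − 35 = 88 m.
N² = (9.81/998.165) × (0.370/88) = 4.1322 × 10⁻⁵ s⁻².
N = √(4.1322 × 10⁻⁵) = 6.4282 × 10⁻³ rad s⁻¹ ≈ 6.43 × 10⁻³ rad s⁻¹.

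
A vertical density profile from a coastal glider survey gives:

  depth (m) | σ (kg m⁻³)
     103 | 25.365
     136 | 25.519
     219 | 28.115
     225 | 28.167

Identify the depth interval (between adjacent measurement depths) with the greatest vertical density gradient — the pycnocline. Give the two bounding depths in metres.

136–219 m

Compute the density gradient over each adjacent pair:
  103–136 m: Δρ/Δz = 0.154/33 = 4.7 × 10⁻³ kg m⁻⁴
  136–219 m: Δρ/Δz = 2.596/83 = 0.031 kg m⁻⁴
  219–225 m: Δρ/Δz = 0.052/6 = 8.7 × 10⁻³ kg m⁻⁴
The largest gradient is in the 136–219 m interval — the pycnocline.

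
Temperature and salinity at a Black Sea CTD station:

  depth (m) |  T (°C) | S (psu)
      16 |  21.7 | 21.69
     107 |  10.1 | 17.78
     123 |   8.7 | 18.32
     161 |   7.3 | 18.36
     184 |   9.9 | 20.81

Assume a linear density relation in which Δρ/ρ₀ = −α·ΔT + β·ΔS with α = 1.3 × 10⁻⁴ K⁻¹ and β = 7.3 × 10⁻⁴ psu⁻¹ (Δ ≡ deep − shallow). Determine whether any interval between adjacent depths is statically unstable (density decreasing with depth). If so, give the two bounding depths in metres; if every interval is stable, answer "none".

16–107 m

Evaluate Δρ/ρ₀ = −αΔT + βΔS across each adjacent pair:
  16–107 m: −αΔT+βΔS = −(1.3 × 10⁻⁴)(-11.6)+(7.3 × 10⁻⁴)(-3.91) = -1.3 × 10⁻³ → UNSTABLE
  107–123 m: −αΔT+βΔS = −(1.3 × 10⁻⁴)(-1.4)+(7.3 × 10⁻⁴)(+0.54) = 5.8 × 10⁻⁴ → stable
  123–161 m: −αΔT+βΔS = −(1.3 × 10⁻⁴)(-1.4)+(7.3 × 10⁻⁴)(+0.04) = 2.1 × 10⁻⁴ → stable
  161–184 m: −αΔT+βΔS = −(1.3 × 10⁻⁴)(+2.6)+(7.3 × 10⁻⁴)(+2.45) = 1.5 × 10⁻³ → stable
The 16–107 m interval has Δρ < 0: lighter water underlies denser water.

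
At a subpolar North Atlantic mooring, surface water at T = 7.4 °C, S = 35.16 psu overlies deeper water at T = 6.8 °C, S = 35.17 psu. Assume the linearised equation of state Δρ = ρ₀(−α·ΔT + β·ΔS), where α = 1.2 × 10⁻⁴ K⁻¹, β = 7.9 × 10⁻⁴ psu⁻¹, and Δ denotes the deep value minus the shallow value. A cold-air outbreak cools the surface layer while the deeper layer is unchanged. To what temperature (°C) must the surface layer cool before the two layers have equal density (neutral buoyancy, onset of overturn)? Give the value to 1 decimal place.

Neutral buoyancy requires Δρ = 0, i.e. −α(T_deep − T_surf′) + β(S_deep − S_surf) = 0.
T_surf′ = T_deep − (β/α)·ΔS = 6.8 − (7.9 × 10⁻⁴/1.2 × 10⁻⁴)·(+0.01) = 6.734 °C.
Cooling required: 7.4 − (6.734) = 0.666 °C.

6.7 °C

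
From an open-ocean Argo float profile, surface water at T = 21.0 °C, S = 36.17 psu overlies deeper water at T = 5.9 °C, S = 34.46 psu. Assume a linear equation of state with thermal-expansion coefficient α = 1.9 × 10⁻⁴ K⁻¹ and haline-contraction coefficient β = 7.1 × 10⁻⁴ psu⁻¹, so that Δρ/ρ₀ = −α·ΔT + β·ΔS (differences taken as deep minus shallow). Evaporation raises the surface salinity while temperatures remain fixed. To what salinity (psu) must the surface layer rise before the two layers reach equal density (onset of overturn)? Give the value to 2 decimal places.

Neutral buoyancy requires −α(T_deep − T_surf) + β(S_deep − S_surf′) = 0.
S_surf′ = S_deep − (α/β)·ΔT = 34.46 − (1.9 × 10⁻⁴/7.1 × 10⁻⁴)·(-15.1) = 38.5008 psu.
Increase required: 38.5008 − 36.17 = 2.3308 psu.

38.50 psu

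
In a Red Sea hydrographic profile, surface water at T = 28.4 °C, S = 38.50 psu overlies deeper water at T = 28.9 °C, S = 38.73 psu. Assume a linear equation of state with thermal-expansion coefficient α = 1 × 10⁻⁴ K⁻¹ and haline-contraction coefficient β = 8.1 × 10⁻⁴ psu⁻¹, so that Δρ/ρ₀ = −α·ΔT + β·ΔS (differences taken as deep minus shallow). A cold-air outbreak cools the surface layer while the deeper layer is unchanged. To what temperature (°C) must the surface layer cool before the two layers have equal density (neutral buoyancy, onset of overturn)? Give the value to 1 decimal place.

27.0 °C

Neutral buoyancy requires Δρ = 0, i.e. −α(T_deep − T_surf′) + β(S_deep − S_surf) = 0.
T_surf′ = T_deep − (β/α)·ΔS = 28.9 − (8.1 × 10⁻⁴/1 × 10⁻⁴)·(+0.23) = 27.037 °C.
Cooling required: 28.4 − (27.037) = 1.363 °C.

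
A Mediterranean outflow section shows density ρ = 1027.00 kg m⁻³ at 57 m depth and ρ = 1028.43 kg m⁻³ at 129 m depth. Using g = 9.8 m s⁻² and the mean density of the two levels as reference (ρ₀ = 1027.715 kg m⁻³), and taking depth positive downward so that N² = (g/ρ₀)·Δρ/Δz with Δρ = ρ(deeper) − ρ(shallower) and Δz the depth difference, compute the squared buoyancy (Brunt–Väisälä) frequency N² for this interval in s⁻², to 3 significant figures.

1.89 × 10⁻⁴ s⁻²

Δρ = 1028.43 − 1027.00 = 1.43 kg m⁻³ over Δz = 129 − 57 = 72 m.
N² = (9.8/1027.715) × (1.43/72) = 1.8939 × 10⁻⁴ s⁻² ≈ 1.89 × 10⁻⁴ s⁻².
A positive N² confirms static stability across the interval.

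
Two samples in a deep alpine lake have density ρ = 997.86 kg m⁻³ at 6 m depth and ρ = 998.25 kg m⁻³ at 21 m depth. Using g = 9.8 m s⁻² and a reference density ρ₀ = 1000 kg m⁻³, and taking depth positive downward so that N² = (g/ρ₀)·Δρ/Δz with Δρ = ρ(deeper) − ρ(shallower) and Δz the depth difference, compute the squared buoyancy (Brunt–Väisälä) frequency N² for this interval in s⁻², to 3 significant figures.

Δρ = 998.25 − 997.86 = 0.39 kg m⁻³ over Δz = 21 − 6 = 15 m.
N² = (9.8/1000) × (0.39/15) = 2.5480 × 10⁻⁴ s⁻² ≈ 2.55 × 10⁻⁴ s⁻².

2.55 × 10⁻⁴ s⁻²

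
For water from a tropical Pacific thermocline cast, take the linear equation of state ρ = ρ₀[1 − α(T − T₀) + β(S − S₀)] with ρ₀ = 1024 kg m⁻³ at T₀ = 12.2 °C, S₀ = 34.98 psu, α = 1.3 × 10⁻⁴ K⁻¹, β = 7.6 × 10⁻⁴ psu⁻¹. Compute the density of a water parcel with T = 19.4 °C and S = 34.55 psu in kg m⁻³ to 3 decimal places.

T − T₀ = +7.2 K, S − S₀ = -0.43 psu.
Bracket = 1 − α·(+7.2) + β·(-0.43) = 1 + (-1.2628 × 10⁻³) = 0.9987372.
ρ = 1024 × 0.9987372 = 1022.707 kg m⁻³.

1022.707 kg m⁻³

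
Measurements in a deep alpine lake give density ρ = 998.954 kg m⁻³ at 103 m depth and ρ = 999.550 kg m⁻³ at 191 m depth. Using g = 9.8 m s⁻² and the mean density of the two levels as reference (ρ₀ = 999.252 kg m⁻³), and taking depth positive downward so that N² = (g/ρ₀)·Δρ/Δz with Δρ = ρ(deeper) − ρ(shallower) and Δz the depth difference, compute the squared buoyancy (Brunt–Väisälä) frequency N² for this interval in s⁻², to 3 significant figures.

6.64 × 10⁻⁵ s⁻²

Δρ = 999.550 − 998.954 = 0.596 kg m⁻³ over Δz = 191 − 103 = 88 m.
N² = (9.8/999.252) × (0.596/88) = 6.6422 × 10⁻⁵ s⁻² ≈ 6.64 × 10⁻⁵ s⁻².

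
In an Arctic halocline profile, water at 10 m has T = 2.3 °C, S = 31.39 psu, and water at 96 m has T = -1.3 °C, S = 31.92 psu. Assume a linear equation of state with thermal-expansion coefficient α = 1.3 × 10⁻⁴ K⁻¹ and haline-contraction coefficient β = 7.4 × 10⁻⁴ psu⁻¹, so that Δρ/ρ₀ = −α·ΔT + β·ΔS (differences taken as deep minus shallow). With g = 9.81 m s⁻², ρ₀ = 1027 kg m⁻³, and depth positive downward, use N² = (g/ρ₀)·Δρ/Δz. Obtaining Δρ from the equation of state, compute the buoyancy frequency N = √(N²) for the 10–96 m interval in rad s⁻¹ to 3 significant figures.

9.91 × 10⁻³ rad s⁻¹

ΔT = -3.6 K, ΔS = +0.53 psu (deep − shallow).
Δρ/ρ₀ = −αΔT + βΔS = 4.68 × 10⁻⁴ + 3.922 × 10⁻⁴ = 8.602 × 10⁻⁴, so Δρ ≈ 0.8834 kg m⁻³.
N² = (g/ρ₀)·Δρ/Δz = g·(Δρ/ρ₀)/Δz = 9.81 × 8.602 × 10⁻⁴ / 86 = 9.8123 × 10⁻⁵ s⁻².
N = √(9.8123 × 10⁻⁵) = 9.9057 × 10⁻³ rad s⁻¹ ≈ 9.91 × 10⁻³ rad s⁻¹.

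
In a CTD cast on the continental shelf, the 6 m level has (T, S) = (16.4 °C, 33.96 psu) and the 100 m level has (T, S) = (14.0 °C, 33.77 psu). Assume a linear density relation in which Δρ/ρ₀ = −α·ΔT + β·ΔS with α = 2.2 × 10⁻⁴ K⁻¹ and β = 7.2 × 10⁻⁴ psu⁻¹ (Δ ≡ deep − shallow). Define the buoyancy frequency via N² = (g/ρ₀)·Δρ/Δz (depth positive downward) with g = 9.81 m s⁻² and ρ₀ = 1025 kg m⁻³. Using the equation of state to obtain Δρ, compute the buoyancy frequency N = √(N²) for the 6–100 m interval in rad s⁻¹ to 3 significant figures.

6.39 × 10⁻³ rad s⁻¹

ΔT = -2.4 K, ΔS = -0.19 psu (deep − shallow).
Δρ/ρ₀ = −αΔT + βΔS = 5.28 × 10⁻⁴ − 1.368 × 10⁻⁴ = 3.912 × 10⁻⁴, so Δρ ≈ 0.4010 kg m⁻³.
N² = (g/ρ₀)·Δρ/Δz = g·(Δρ/ρ₀)/Δz = 9.81 × 3.912 × 10⁻⁴ / 94 = 4.0826 × 10⁻⁵ s⁻².
N = √(4.0826 × 10⁻⁵) = 6.3895 × 10⁻³ rad s⁻¹ ≈ 6.39 × 10⁻³ rad s⁻¹.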